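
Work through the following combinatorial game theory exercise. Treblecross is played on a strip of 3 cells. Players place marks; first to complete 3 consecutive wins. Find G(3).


Treblecross: place X on empty cells; 3-in-a-row wins.
Playing within two cells of an existing X lets the opponent win at once, so sensible play treats the cells i-2..i+2 around each X as dead. The player left with no safe cell loses, so this is a normal-play take-away game on strips of safe cells.
Placing X at cell i (0-indexed) of a strip of k safe cells leaves independent strips of sizes max(0, i-2) and max(0, k-i-3). Hence G(k) = mex{ G(max(0,i-2)) XOR G(max(0,k-i-3)) : 0 <= i < k }, with G(0) = 0.
G(1): splits (0,0):0^0=0 -> mex({0}) = 1
G(2): splits (0,0):0^0=0 -> mex({0}) = 1
G(3): splits (0,0):0^0=0 -> mex({0}) = 1
Therefore G(3) = 1.

1


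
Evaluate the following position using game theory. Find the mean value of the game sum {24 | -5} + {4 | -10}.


G1 = {24 | -5}, G2 = {4 | -10}
Each is a switch {a | b} with numbers a > b; its mean value is (a + b)/2, and mean value is additive over game sums: m(G1 + G2) = m(G1) + m(G2).
Mean of G1 = (24 + (-5))/2 = 19/2 = 19/2
Mean of G2 = (4 + (-10))/2 = -6/2 = -3
Mean of G1 + G2 = 19/2 + -3 = 13/2

13/2


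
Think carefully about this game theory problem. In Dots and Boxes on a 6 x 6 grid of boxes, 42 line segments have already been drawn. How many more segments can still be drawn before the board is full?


Grid: 6 x 6 boxes, i.e. 7 rows and 7 columns of dots.
Horizontal edges: (rows + 1) * cols = 7 * 6 = 42
Vertical edges: rows * (cols + 1) = 6 * 7 = 42
Total edges: 42 + 42 = 84
Edges drawn: 42
Remaining: 84 - 42 = 42

42


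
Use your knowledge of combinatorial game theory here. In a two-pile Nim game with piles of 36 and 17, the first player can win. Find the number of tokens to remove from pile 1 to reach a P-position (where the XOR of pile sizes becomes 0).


Piles: 36 and 17
Current XOR: 36 XOR 17 = 53 (non-zero, so this is an N-position).
To make the XOR zero, we need to find a move that balances the piles.
For pile 1 (size 36): target = 36 XOR 53 = 17
We reduce pile 1 from 36 to 17.
Tokens removed: 36 - 17 = 19
Verification: 17 XOR 17 = 0

19


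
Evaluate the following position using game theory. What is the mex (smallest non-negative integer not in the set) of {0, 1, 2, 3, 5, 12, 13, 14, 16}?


Set = {0, 1, 2, 3, 5, 12, 13, 14, 16}
0 is in the set.
1 is in the set.
2 is in the set.
3 is in the set.
4 is NOT in the set. This is the mex.
mex = 4

4


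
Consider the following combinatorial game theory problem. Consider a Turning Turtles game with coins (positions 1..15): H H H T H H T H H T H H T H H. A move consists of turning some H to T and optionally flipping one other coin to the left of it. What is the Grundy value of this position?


Coins: H H H T H H T H H T H H T H H
Key fact: a single head at position k behaves exactly like a Nim heap of size k (turning it to T and optionally flipping a coin at j < k corresponds to moving the heap from k to j, or to 0), and heads combine as a disjunctive sum (two heads at the same place would cancel, matching j XOR j = 0). So the Nim-value is the XOR of the 1-indexed positions of the heads.
Face-up positions (1-indexed): [1, 2, 3, 5, 6, 8, 9, 11, 12, 14, 15]
XOR 0 with 1: 0 XOR 1 = 1
XOR 1 with 2: 1 XOR 2 = 3
XOR 3 with 3: 3 XOR 3 = 0
XOR 0 with 5: 0 XOR 5 = 5
XOR 5 with 6: 5 XOR 6 = 3
XOR 3 with 8: 3 XOR 8 = 11
XOR 11 with 9: 11 XOR 9 = 2
XOR 2 with 11: 2 XOR 11 = 9
XOR 9 with 12: 9 XOR 12 = 5
XOR 5 with 14: 5 XOR 14 = 11
XOR 11 with 15: 11 XOR 15 = 4
Nim-value = 4

4


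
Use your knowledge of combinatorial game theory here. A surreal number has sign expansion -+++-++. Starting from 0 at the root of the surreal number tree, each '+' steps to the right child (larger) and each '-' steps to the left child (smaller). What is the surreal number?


Sign expansion: -+++-++
Rule: track bounds (lo, hi), initially (-inf, +inf). On '+', the current value becomes lo and we move to the simplest number in (value, hi): value + 1 if hi = +inf, otherwise the midpoint (value + hi)/2. On '-', the current value becomes hi and we move to value - 1 if lo = -inf, otherwise the midpoint (lo + value)/2.
Start at 0.
Step 1: sign = -, move left. Bounds: (-inf, 0). Value = -1
Step 2: sign = +, move right. Bounds: (-1, 0). Value = -1/2
Step 3: sign = +, move right. Bounds: (-1/2, 0). Value = -1/4
Step 4: sign = +, move right. Bounds: (-1/4, 0). Value = -1/8
Step 5: sign = -, move left. Bounds: (-1/4, -1/8). Value = -3/16
Step 6: sign = +, move right. Bounds: (-3/16, -1/8). Value = -5/32
Step 7: sign = +, move right. Bounds: (-5/32, -1/8). Value = -9/64
The surreal number with sign expansion -+++-++ is -9/64.

-9/64


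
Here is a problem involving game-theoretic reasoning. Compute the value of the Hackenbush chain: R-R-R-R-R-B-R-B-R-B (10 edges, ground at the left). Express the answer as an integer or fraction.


Edges (from ground): R-R-R-R-R-B-R-B-R-B
By Berlekamp's sign-expansion rule, a Blue-Red Hackenbush stalk has the value of the surreal number whose sign sequence is the edge sequence with B -> + and R -> -.
Sign sequence: -----+-+-+
Trace the sign expansion in the surreal number tree, starting from 0:
Edge 1: R (sign -) -> bounds (-inf, 0), value = -1
Edge 2: R (sign -) -> bounds (-inf, -1), value = -2
Edge 3: R (sign -) -> bounds (-inf, -2), value = -3
Edge 4: R (sign -) -> bounds (-inf, -3), value = -4
Edge 5: R (sign -) -> bounds (-inf, -4), value = -5
Edge 6: B (sign +) -> bounds (-5, -4), value = -9/2
Edge 7: R (sign -) -> bounds (-5, -9/2), value = -19/4
Edge 8: B (sign +) -> bounds (-19/4, -9/2), value = -37/8
Edge 9: R (sign -) -> bounds (-19/4, -37/8), value = -75/16
Edge 10: B (sign +) -> bounds (-75/16, -37/8), value = -149/32
Game value = -149/32

-149/32


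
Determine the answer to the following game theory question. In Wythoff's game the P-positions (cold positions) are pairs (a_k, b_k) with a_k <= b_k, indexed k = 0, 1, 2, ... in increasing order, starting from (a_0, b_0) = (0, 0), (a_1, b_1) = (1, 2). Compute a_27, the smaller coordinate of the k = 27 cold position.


By Wythoff's theorem, a_k = floor(k * phi) and b_k = floor(k * phi^2) = a_k + k, where phi = (1 + sqrt(5))/2 is the golden ratio.
phi = (1 + sqrt(5))/2 = 1.618034
k = 27
k * phi = 27 * 1.618034 = 43.686918
a_27 = floor(k * phi) = 43

43


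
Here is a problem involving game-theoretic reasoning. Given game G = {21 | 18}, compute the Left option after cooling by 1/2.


Original game: {21 | 18} (a switch {a | b} with a > b).
Cooling by t (for t below the temperature (a - b)/2 = 3/2) taxes each move by t: {a | b} cooled by t is {a - t | b + t}.
Cooling amount: t = 1/2
Cooled Left option: 21 - 1/2 = 41/2
Cooled Right option: 18 + 1/2 = 37/2
Cooled game: {41/2 | 37/2}
Left option = 41/2

41/2


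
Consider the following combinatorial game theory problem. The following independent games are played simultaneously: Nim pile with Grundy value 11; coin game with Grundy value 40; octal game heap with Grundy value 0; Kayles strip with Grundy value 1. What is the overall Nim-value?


By the Sprague-Grundy theorem, the Grundy value of a sum of games is the XOR of individual Grundy values.
Nim pile: Grundy value = 11. Running XOR: 0 XOR 11 = 11
coin game: Grundy value = 40. Running XOR: 11 XOR 40 = 35
octal game heap: Grundy value = 0. Running XOR: 35 XOR 0 = 35
Kayles strip: Grundy value = 1. Running XOR: 35 XOR 1 = 34
The combined Grundy value is 34.

34


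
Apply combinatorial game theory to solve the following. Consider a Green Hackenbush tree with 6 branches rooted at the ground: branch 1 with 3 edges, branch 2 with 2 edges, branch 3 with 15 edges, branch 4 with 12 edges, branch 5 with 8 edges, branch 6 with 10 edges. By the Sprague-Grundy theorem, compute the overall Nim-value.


The tree has 6 branches from the ground vertex.
In Green Hackenbush, the Nim-value of a simple path of length k is k.
Branch 1: length 3, Nim-value = 3
Branch 2: length 2, Nim-value = 2
Branch 3: length 15, Nim-value = 15
Branch 4: length 12, Nim-value = 12
Branch 5: length 8, Nim-value = 8
Branch 6: length 10, Nim-value = 10
Total Nim-value = XOR of all branch values:
0 XOR 3 = 3
3 XOR 2 = 1
1 XOR 15 = 14
14 XOR 12 = 2
2 XOR 8 = 10
10 XOR 10 = 0
Nim-value of the tree = 0

0


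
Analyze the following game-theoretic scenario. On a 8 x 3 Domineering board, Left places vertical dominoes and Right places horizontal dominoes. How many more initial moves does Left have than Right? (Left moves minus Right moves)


Board is 8 x 3 (rows x cols).
Left (vertical) placements: (rows-1) * cols = 7 * 3 = 21
Right (horizontal) placements: rows * (cols-1) = 8 * 2 = 16
Advantage = Left - Right = 21 - 16 = 5

5


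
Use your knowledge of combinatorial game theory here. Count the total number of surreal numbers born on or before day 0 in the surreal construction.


Day 0: {|} = 0 is born. Count = 1.
Day n: the number of surreal numbers born by day n is 2^(n+1) - 1.
By day 0: 2^1 - 1 = 1
By day 0: 1 surreal numbers.

1


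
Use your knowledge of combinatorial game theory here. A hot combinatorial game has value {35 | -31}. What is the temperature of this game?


The game is {35 | -31}, a switch {a | b} with numbers a > b.
Cooling {a | b} by t gives {a - t | b + t}, which stops being hot when a - t = b + t, i.e. at t = (a - b)/2. So the temperature of a switch is (a - b)/2.
Temperature = (Left option - Right option) / 2
= (35 - (-31)) / 2
= 66 / 2
= 33

33


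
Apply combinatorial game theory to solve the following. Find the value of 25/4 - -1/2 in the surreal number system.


x = 25/4, y = -1/2
Converting to common denominator: 4
x = 25/4, y = -2/4
x - y = 25/4 - -1/2 = 27/4

27/4


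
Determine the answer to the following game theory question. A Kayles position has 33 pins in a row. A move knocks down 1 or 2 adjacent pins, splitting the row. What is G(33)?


Kayles: a move removes 1 or 2 adjacent pins from a contiguous row.
Removing pins from a row of k leaves two independent rows (a, b) with a + b = k - 1 (one pin) or a + b = k - 2 (two pins); an end removal gives a = 0.
By Sprague-Grundy, G(k) = mex{ G(a) XOR G(b) } over all these splits. G(0) = 0.
G(1): splits (0,0):0^0=0 -> mex({0}) = 1
G(2): splits (0,1):0^1=1 (0,0):0^0=0 -> mex({0, 1}) = 2
G(3): splits (0,2):0^2=2 (1,1):1^1=0 (0,1):0^1=1 -> mex({0, 1, 2}) = 3
G(4): splits (0,3):0^3=3 (1,2):1^2=3 (0,2):0^2=2 (1,1):1^1=0 -> mex({0, 2, 3}) = 1
G(5): splits (0,4):0^1=1 (1,3):1^3=2 (2,2):2^2=0 (0,3):0^3=3 (1,2):1^2=3 -> mex({0, 1, 2, 3}) = 4
G(6) = mex({0, 1, 2, 4}) = 3
G(7) = mex({0, 1, 3, 4, 5}) = 2
G(8) = mex({0, 2, 3, 5, 6}) = 1
G(9) = mex({0, 1, 2, 3, 6, 7}) = 4
G(10) = mex({0, 1, 3, 4, 5, 7}) = 2
G(11) = mex({0, 1, 2, 3, 4, 5}) = 6
G(12) = mex({0, 1, 2, 3, 5, 6, 7}) = 4
G(13) = mex({0, 2, 3, 4, 6, 7}) = 1
G(14) = mex({0, 1, 4, 5, 6, 7}) = 2
G(15) = mex({0, 1, 2, 3, 4, 5, 6}) = 7
G(16) = mex({0, 2, 3, 5, 6, 7}) = 1
G(17) = mex({0, 1, 2, 3, 5, 6, 7}) = 4
G(18) = mex({0, 1, 2, 4, 5, 6}) = 3
G(19) = mex({0, 1, 3, 4, 5, 7}) = 2
G(20) = mex({0, 2, 3, 4, 5, 6, 7}) = 1
G(21) = mex({0, 1, 2, 3, 5, 6, 7}) = 4
G(22) = mex({0, 1, 2, 3, 4, 5, 7}) = 6
G(23) = mex({0, 1, 2, 3, 4, 5, 6}) = 7
G(24) = mex({0, 1, 2, 3, 5, 6, 7}) = 4
G(25) = mex({0, 2, 3, 4, 6, 7}) = 1
G(26) = mex({0, 1, 3, 4, 5, 6, 7}) = 2
G(27) = mex({0, 1, 2, 3, 4, 5, 6, 7}) = 8
G(28) = mex({0, 1, 2, 3, 4, 6, 7, 8}) = 5
G(29) = mex({0, 1, 2, 3, 5, 6, 7, 8, 9}) = 4
G(30) = mex({0, 1, 2, 3, 4, 5, 6, 9, 10}) = 7
G(31) = mex({0, 1, 3, 4, 5, 7, 10, 11}) = 2
G(32) = mex({0, 2, 3, 4, 5, 6, 7, 9, 11}) = 1
G(33) = mex({0, 1, 2, 3, 4, 5, 6, 7, 9, 12}) = 8
Therefore G(33) = 8.

8


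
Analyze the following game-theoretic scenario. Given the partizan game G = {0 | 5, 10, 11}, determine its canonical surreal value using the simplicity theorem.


Left options: {0}, max = 0
Right options: {5, 10, 11}, min = 5
All options are numbers and max(Left) < min(Right), so by the simplicity theorem the value is the simplest (earliest-born) number strictly between 0 and 5.
Integers 1 through 4 all lie strictly between 0 and 5.
Among integers, the simplest (lowest birthday = smallest |n|; 0 is born on day 0, +-n on day n) is 1.
No non-integer in the interval can be simpler: if x is a non-integer in the interval, then floor(x) or ceil(x) also lies in the interval (the interval contains an integer), and both are proper prefixes of x's sign expansion, i.e. born earlier. So the game value is 1.
Game value = 1

1


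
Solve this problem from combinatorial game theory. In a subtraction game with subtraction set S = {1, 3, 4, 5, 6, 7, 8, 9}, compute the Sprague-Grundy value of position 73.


The subtraction set is S = {1, 3, 4, 5, 6, 7, 8, 9}.
G(k) = mex{ G(k - s) : s in S, s <= k }. We compute iteratively: G(0) = 0.
G(1) = mex({0}) = 1
G(2) = mex({1}) = 0
G(3) = mex({0}) = 1
G(4) = mex({0, 1}) = 2
G(5) = mex({0, 1, 2}) = 3
G(6) = mex({0, 1, 3}) = 2
G(7) = mex({0, 1, 2}) = 3
G(8) = mex({0, 1, 2, 3}) = 4
G(9) = mex({0, 1, 2, 3, 4}) = 5
G(10) = mex({0, 1, 2, 3, 5}) = 4
G(11) = mex({0, 1, 2, 3, 4}) = 5
G(12) = mex({1, 2, 3, 4, 5}) = 0
G(13) = mex({0, 2, 3, 4, 5}) = 1
G(14) = mex({1, 2, 3, 4, 5}) = 0
G(15) = mex({0, 2, 3, 4, 5}) = 1
G(16) = mex({0, 1, 3, 4, 5}) = 2
G(17) = mex({0, 1, 2, 4, 5}) = 3
G(18) = mex({0, 1, 3, 4, 5}) = 2
G(19) = mex({0, 1, 2, 4, 5}) = 3
G(20) = mex({0, 1, 2, 3, 5}) = 4
Observe that G(12)..G(20) = 0, 1, 0, 1, 2, 3, 2, 3, 4 repeats G(0)..G(8) = 0, 1, 0, 1, 2, 3, 2, 3, 4.
For k >= max(S) = 9, G(k) is determined by the previous 9 values G(k-9)..G(k-1); a window of 9 consecutive values has recurred shifted by 12, so by induction G(k + 12) = G(k) for all k >= 0: the sequence is periodic from the start with period 12.
One period: G(0..11) = 0, 1, 0, 1, 2, 3, 2, 3, 4, 5, 4, 5.
73 mod 12 = 1, so G(73) = G(1) = 1.

1


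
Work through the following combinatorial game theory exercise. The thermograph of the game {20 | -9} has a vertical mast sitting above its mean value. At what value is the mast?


Game = {20 | -9}, a switch {a | b} with numbers a > b.
Its thermograph has left wall a - t and right wall b + t, which meet at t = (a - b)/2, where both equal (a + b)/2. So the mast (mean value) is at (a + b)/2.
Mean = (20 + (-9))/2 = 11/2 = 11/2

11/2


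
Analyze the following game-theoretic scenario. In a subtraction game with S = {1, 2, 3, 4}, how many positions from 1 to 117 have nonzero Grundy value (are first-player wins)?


Subtraction set S = {1, 2, 3, 4}, so G(n) = n mod 5.
G(n) = 0 when n is a multiple of 5.
Multiples of 5 in [1, 117]: 23
N-positions (nonzero Grundy) = 117 - 23 = 94

94


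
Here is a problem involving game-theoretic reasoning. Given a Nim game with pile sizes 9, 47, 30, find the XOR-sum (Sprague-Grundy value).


We need the XOR (exclusive or) of all pile sizes.
After XOR-ing pile 1 (size 9): 0 XOR 9 = 9
After XOR-ing pile 2 (size 47): 9 XOR 47 = 38
After XOR-ing pile 3 (size 30): 38 XOR 30 = 56
The Nim-value of this position is 56.

56


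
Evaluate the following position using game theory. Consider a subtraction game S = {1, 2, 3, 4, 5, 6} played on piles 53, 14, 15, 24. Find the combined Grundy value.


Subtraction set: {1, 2, 3, 4, 5, 6}
For this subtraction set, G(n) = n mod 7 (period = max + 1 = 7).
Pile 1 (size 53): G(53) = 53 mod 7 = 4
Pile 2 (size 14): G(14) = 14 mod 7 = 0
Pile 3 (size 15): G(15) = 15 mod 7 = 1
Pile 4 (size 24): G(24) = 24 mod 7 = 3
Total Grundy value = XOR of all: 4 XOR 0 XOR 1 XOR 3 = 6

6


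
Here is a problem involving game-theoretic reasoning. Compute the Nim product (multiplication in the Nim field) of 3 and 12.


Nim multiplication is bilinear over XOR: (u XOR v) * w = (u*w) XOR (v*w).
So we split each operand into its bit components and XOR the pairwise Nim products.
3 = 1 + 2 (as XOR of powers of 2).
12 = 4 + 8 (as XOR of powers of 2).
Using the standard Nim-product table on single bits:
  2*2 = 3,   2*4 = 8,   2*8 = 12,
  4*4 = 6,   4*8 = 11,  8*8 = 13,
and  1*x = x (identity), k*l = l*k (commutative).
Pairwise Nim products:
  1 * 4 = 4
  1 * 8 = 8
  2 * 4 = 8
  2 * 8 = 12
XOR them: 4 XOR 8 XOR 8 XOR 12 = 8.
Result: 3 * 12 = 8 (in Nim).

8


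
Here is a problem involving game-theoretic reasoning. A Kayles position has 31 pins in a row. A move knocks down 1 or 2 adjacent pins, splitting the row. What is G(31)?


Kayles: a move removes 1 or 2 adjacent pins from a contiguous row.
Removing pins from a row of k leaves two independent rows (a, b) with a + b = k - 1 (one pin) or a + b = k - 2 (two pins); an end removal gives a = 0.
By Sprague-Grundy, G(k) = mex{ G(a) XOR G(b) } over all these splits. G(0) = 0.
G(1): splits (0,0):0^0=0 -> mex({0}) = 1
G(2): splits (0,1):0^1=1 (0,0):0^0=0 -> mex({0, 1}) = 2
G(3): splits (0,2):0^2=2 (1,1):1^1=0 (0,1):0^1=1 -> mex({0, 1, 2}) = 3
G(4): splits (0,3):0^3=3 (1,2):1^2=3 (0,2):0^2=2 (1,1):1^1=0 -> mex({0, 2, 3}) = 1
G(5): splits (0,4):0^1=1 (1,3):1^3=2 (2,2):2^2=0 (0,3):0^3=3 (1,2):1^2=3 -> mex({0, 1, 2, 3}) = 4
G(6) = mex({0, 1, 2, 4}) = 3
G(7) = mex({0, 1, 3, 4, 5}) = 2
G(8) = mex({0, 2, 3, 5, 6}) = 1
G(9) = mex({0, 1, 2, 3, 6, 7}) = 4
G(10) = mex({0, 1, 3, 4, 5, 7}) = 2
G(11) = mex({0, 1, 2, 3, 4, 5}) = 6
G(12) = mex({0, 1, 2, 3, 5, 6, 7}) = 4
G(13) = mex({0, 2, 3, 4, 6, 7}) = 1
G(14) = mex({0, 1, 4, 5, 6, 7}) = 2
G(15) = mex({0, 1, 2, 3, 4, 5, 6}) = 7
G(16) = mex({0, 2, 3, 5, 6, 7}) = 1
G(17) = mex({0, 1, 2, 3, 5, 6, 7}) = 4
G(18) = mex({0, 1, 2, 4, 5, 6}) = 3
G(19) = mex({0, 1, 3, 4, 5, 7}) = 2
G(20) = mex({0, 2, 3, 4, 5, 6, 7}) = 1
G(21) = mex({0, 1, 2, 3, 5, 6, 7}) = 4
G(22) = mex({0, 1, 2, 3, 4, 5, 7}) = 6
G(23) = mex({0, 1, 2, 3, 4, 5, 6}) = 7
G(24) = mex({0, 1, 2, 3, 5, 6, 7}) = 4
G(25) = mex({0, 2, 3, 4, 6, 7}) = 1
G(26) = mex({0, 1, 3, 4, 5, 6, 7}) = 2
G(27) = mex({0, 1, 2, 3, 4, 5, 6, 7}) = 8
G(28) = mex({0, 1, 2, 3, 4, 6, 7, 8}) = 5
G(29) = mex({0, 1, 2, 3, 5, 6, 7, 8, 9}) = 4
G(30) = mex({0, 1, 2, 3, 4, 5, 6, 9, 10}) = 7
G(31) = mex({0, 1, 3, 4, 5, 7, 10, 11}) = 2
Therefore G(31) = 2.

2


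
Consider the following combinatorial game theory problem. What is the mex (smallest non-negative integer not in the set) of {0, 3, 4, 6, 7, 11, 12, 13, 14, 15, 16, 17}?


Set = {0, 3, 4, 6, 7, 11, 12, 13, 14, 15, 16, 17}
0 is in the set.
1 is NOT in the set. This is the mex.
mex = 1

1


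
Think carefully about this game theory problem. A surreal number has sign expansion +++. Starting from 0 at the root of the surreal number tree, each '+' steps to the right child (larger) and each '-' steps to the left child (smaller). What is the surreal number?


Sign expansion: +++
Rule: track bounds (lo, hi), initially (-inf, +inf). On '+', the current value becomes lo and we move to the simplest number in (value, hi): value + 1 if hi = +inf, otherwise the midpoint (value + hi)/2. On '-', the current value becomes hi and we move to value - 1 if lo = -inf, otherwise the midpoint (lo + value)/2.
Start at 0.
Step 1: sign = +, move right. Bounds: (0, +inf). Value = 1
Step 2: sign = +, move right. Bounds: (1, +inf). Value = 2
Step 3: sign = +, move right. Bounds: (2, +inf). Value = 3
The surreal number with sign expansion +++ is 3.

3


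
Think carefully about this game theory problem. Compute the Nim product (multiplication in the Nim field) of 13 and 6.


Nim multiplication is bilinear over XOR: (u XOR v) * w = (u*w) XOR (v*w).
So we split each operand into its bit components and XOR the pairwise Nim products.
13 = 1 + 4 + 8 (as XOR of powers of 2).
6 = 2 + 4 (as XOR of powers of 2).
Using the standard Nim-product table on single bits:
  2*2 = 3,   2*4 = 8,   2*8 = 12,
  4*4 = 6,   4*8 = 11,  8*8 = 13,
and  1*x = x (identity), k*l = l*k (commutative).
Pairwise Nim products:
  1 * 2 = 2
  1 * 4 = 4
  4 * 2 = 8
  4 * 4 = 6
  8 * 2 = 12
  8 * 4 = 11
XOR them: 2 XOR 4 XOR 8 XOR 6 XOR 12 XOR 11 = 15.
Result: 13 * 6 = 15 (in Nim).

15


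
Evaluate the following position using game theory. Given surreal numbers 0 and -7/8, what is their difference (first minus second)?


x = 0, y = -7/8
Converting to common denominator: 8
x = 0/8, y = -7/8
x - y = 0 - -7/8 = 7/8

7/8


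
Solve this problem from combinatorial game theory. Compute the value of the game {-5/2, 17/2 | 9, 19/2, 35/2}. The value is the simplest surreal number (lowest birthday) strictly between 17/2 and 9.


Left options: {-5/2, 17/2}, max = 17/2
Right options: {9, 19/2, 35/2}, min = 9
All options are numbers and max(Left) < min(Right), so by the simplicity theorem the value is the simplest (earliest-born) number strictly between 17/2 and 9.
No integer lies strictly between 17/2 and 9, so the value is the dyadic rational m/2^k in the interval with the smallest k (then m odd); search k = 1, 2, ...:
Denominator 2: no odd multiple of 1/2 lies strictly between 17/2 and 9.
Denominator 4: 35/4 lies strictly between 17/2 and 9 -- found.
The simplest number in the interval is 35/4.
Game value = 35/4

35/4


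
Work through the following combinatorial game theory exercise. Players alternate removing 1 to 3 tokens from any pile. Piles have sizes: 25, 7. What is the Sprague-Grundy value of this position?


Subtraction set: {1, 2, 3}
For this subtraction set, G(n) = n mod 4 (period = max + 1 = 4).
Pile 1 (size 25): G(25) = 25 mod 4 = 1
Pile 2 (size 7): G(7) = 7 mod 4 = 3
Total Grundy value = XOR of all: 1 XOR 3 = 2

2


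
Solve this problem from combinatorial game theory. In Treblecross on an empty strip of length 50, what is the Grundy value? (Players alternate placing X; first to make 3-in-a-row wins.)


Treblecross: place X on empty cells; 3-in-a-row wins.
Playing within two cells of an existing X lets the opponent win at once, so sensible play treats the cells i-2..i+2 around each X as dead. The player left with no safe cell loses, so this is a normal-play take-away game on strips of safe cells.
Placing X at cell i (0-indexed) of a strip of k safe cells leaves independent strips of sizes max(0, i-2) and max(0, k-i-3). Hence G(k) = mex{ G(max(0,i-2)) XOR G(max(0,k-i-3)) : 0 <= i < k }, with G(0) = 0.
G(1): splits (0,0):0^0=0 -> mex({0}) = 1
G(2): splits (0,0):0^0=0 -> mex({0}) = 1
G(3): splits (0,0):0^0=0 -> mex({0}) = 1
G(4): splits (0,1):0^1=1 (0,0):0^0=0 -> mex({0, 1}) = 2
G(5): splits (0,2):0^1=1 (0,1):0^1=1 (0,0):0^0=0 -> mex({0, 1}) = 2
G(6) = mex({1}) = 0
G(7) = mex({0, 1, 2}) = 3
G(8) = mex({0, 1, 2}) = 3
G(9) = mex({0, 2}) = 1
G(10) = mex({0, 2, 3}) = 1
G(11) = mex({0, 3}) = 1
G(12) = mex({1, 3}) = 0
G(13) = mex({0, 1, 2, 3}) = 4
G(14) = mex({0, 1, 2}) = 3
G(15) = mex({0, 1, 2}) = 3
G(16) = mex({0, 1, 2, 4}) = 3
G(17) = mex({0, 1, 3, 4}) = 2
G(18) = mex({0, 1, 3, 4}) = 2
G(19) = mex({0, 1, 3, 5}) = 2
G(20) = mex({0, 1, 2, 3, 5}) = 4
G(21) = mex({0, 1, 2, 3, 5}) = 4
G(22) = mex({1, 2, 6}) = 0
G(23) = mex({0, 1, 2, 3, 4, 6}) = 5
G(24) = mex({0, 1, 2, 3, 4}) = 5
G(25) = mex({0, 1, 3, 4, 7}) = 2
G(26) = mex({0, 1, 3, 4, 5, 7}) = 2
G(27) = mex({0, 1, 3, 5}) = 2
G(28) = mex({0, 1, 2, 5}) = 3
G(29) = mex({0, 1, 2, 4, 5, 6}) = 3
G(30) = mex({1, 2, 4, 6}) = 0
G(31) = mex({0, 1, 2, 3, 4, 6}) = 5
G(32) = mex({1, 2, 3, 4, 7}) = 0
G(33) = mex({0, 3, 7}) = 1
G(34) = mex({0, 2, 3, 5, 7}) = 1
G(35) = mex({0, 2, 3, 5, 6}) = 1
G(36) = mex({0, 1, 2, 5, 6}) = 3
G(37) = mex({0, 1, 2, 4, 5, 6}) = 3
G(38) = mex({0, 1, 2, 4}) = 3
G(39) = mex({0, 1, 2, 3, 4, 7}) = 5
G(40) = mex({0, 1, 2, 3, 4, 5, 7}) = 6
G(41) = mex({0, 1, 2, 3, 5, 7}) = 4
G(42) = mex({0, 1, 2, 3, 5, 6, 7}) = 4
G(43) = mex({0, 2, 3, 5, 6}) = 1
G(44) = mex({1, 2, 3, 4, 5, 6}) = 0
G(45) = mex({0, 1, 2, 3, 4, 6, 7}) = 5
G(46) = mex({0, 1, 2, 3, 4, 7}) = 5
G(47) = mex({0, 1, 2, 3, 4, 5, 7}) = 6
G(48) = mex({0, 1, 2, 3, 4, 5, 7}) = 6
G(49) = mex({0, 1, 3, 4, 5, 7}) = 2
G(50) = mex({0, 1, 2, 3, 4, 5, 6}) = 7
Therefore G(50) = 7.

7


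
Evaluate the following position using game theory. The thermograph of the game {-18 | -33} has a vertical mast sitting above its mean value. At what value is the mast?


Game = {-18 | -33}, a switch {a | b} with numbers a > b.
Its thermograph has left wall a - t and right wall b + t, which meet at t = (a - b)/2, where both equal (a + b)/2. So the mast (mean value) is at (a + b)/2.
Mean = (-18 + (-33))/2 = -51/2 = -51/2

-51/2


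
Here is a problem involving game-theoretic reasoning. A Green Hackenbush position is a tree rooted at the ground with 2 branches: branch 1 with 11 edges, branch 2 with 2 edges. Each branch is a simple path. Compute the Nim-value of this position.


The tree has 2 branches from the ground vertex.
In Green Hackenbush, the Nim-value of a simple path of length k is k.
Branch 1: length 11, Nim-value = 11
Branch 2: length 2, Nim-value = 2
Total Nim-value = XOR of all branch values:
0 XOR 11 = 11
11 XOR 2 = 9
Nim-value of the tree = 9

9


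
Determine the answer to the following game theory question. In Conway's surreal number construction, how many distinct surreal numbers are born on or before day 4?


Day 0: {|} = 0 is born. Count = 1.
Day n: the number of surreal numbers born by day n is 2^(n+1) - 1.
By day 0: 2^1 - 1 = 1
By day 1: 2^2 - 1 = 3
By day 2: 2^3 - 1 = 7
By day 3: 2^4 - 1 = 15
By day 4: 2^5 - 1 = 31
By day 4: 31 surreal numbers.

31


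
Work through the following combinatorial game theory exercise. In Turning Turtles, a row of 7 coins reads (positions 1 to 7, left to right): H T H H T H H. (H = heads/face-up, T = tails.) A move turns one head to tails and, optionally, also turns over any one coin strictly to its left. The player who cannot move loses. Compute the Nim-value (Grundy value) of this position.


Coins: H T H H T H H
Key fact: a single head at position k behaves exactly like a Nim heap of size k (turning it to T and optionally flipping a coin at j < k corresponds to moving the heap from k to j, or to 0), and heads combine as a disjunctive sum (two heads at the same place would cancel, matching j XOR j = 0). So the Nim-value is the XOR of the 1-indexed positions of the heads.
Face-up positions (1-indexed): [1, 3, 4, 6, 7]
XOR 0 with 1: 0 XOR 1 = 1
XOR 1 with 3: 1 XOR 3 = 2
XOR 2 with 4: 2 XOR 4 = 6
XOR 6 with 6: 6 XOR 6 = 0
XOR 0 with 7: 0 XOR 7 = 7
Nim-value = 7

7


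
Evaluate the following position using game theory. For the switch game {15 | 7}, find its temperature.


The game is {15 | 7}, a switch {a | b} with numbers a > b.
Cooling {a | b} by t gives {a - t | b + t}, which stops being hot when a - t = b + t, i.e. at t = (a - b)/2. So the temperature of a switch is (a - b)/2.
Temperature = (Left option - Right option) / 2
= (15 - (7)) / 2
= 8 / 2
= 4

4


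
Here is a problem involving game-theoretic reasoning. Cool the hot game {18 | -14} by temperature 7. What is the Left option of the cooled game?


Original game: {18 | -14} (a switch {a | b} with a > b).
Cooling by t (for t below the temperature (a - b)/2 = 16) taxes each move by t: {a | b} cooled by t is {a - t | b + t}.
Cooling amount: t = 7
Cooled Left option: 18 - 7 = 11
Cooled Right option: -14 + 7 = -7
Cooled game: {11 | -7}
Left option = 11

11


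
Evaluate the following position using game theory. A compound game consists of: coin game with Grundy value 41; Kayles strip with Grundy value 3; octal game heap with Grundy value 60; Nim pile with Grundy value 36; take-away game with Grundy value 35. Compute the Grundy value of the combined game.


By the Sprague-Grundy theorem, the Grundy value of a sum of games is the XOR of individual Grundy values.
coin game: Grundy value = 41. Running XOR: 0 XOR 41 = 41
Kayles strip: Grundy value = 3. Running XOR: 41 XOR 3 = 42
octal game heap: Grundy value = 60. Running XOR: 42 XOR 60 = 22
Nim pile: Grundy value = 36. Running XOR: 22 XOR 36 = 50
take-away game: Grundy value = 35. Running XOR: 50 XOR 35 = 17
The combined Grundy value is 17.

17


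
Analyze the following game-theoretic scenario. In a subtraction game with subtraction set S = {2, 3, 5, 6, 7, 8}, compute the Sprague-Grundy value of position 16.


The subtraction set is S = {2, 3, 5, 6, 7, 8}.
G(k) = mex{ G(k - s) : s in S, s <= k }. We compute iteratively: G(0) = 0.
G(1) = mex({}) = 0
G(2) = mex({0}) = 1
G(3) = mex({0}) = 1
G(4) = mex({0, 1}) = 2
G(5) = mex({0, 1}) = 2
G(6) = mex({0, 1, 2}) = 3
G(7) = mex({0, 1, 2}) = 3
G(8) = mex({0, 1, 2, 3}) = 4
G(9) = mex({0, 1, 2, 3}) = 4
G(10) = mex({1, 2, 3, 4}) = 0
G(11) = mex({1, 2, 3, 4}) = 0
G(12) = mex({0, 2, 3, 4}) = 1
G(13) = mex({0, 2, 3, 4}) = 1
G(14) = mex({0, 1, 3, 4}) = 2
G(15) = mex({0, 1, 3, 4}) = 2
G(16) = mex({0, 1, 2, 4}) = 3
Therefore G(16) = 3.

3


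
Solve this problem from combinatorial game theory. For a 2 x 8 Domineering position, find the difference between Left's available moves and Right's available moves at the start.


Board is 2 x 8 (rows x cols).
Left (vertical) placements: (rows-1) * cols = 1 * 8 = 8
Right (horizontal) placements: rows * (cols-1) = 2 * 7 = 14
Advantage = Left - Right = 8 - 14 = -6

-6


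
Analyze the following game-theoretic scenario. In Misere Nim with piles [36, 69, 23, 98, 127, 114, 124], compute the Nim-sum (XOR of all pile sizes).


We need the XOR (exclusive or) of all pile sizes.
After XOR-ing pile 1 (size 36): 0 XOR 36 = 36
After XOR-ing pile 2 (size 69): 36 XOR 69 = 97
After XOR-ing pile 3 (size 23): 97 XOR 23 = 118
After XOR-ing pile 4 (size 98): 118 XOR 98 = 20
After XOR-ing pile 5 (size 127): 20 XOR 127 = 107
After XOR-ing pile 6 (size 114): 107 XOR 114 = 25
After XOR-ing pile 7 (size 124): 25 XOR 124 = 101
The Nim-value of this position is 101.

101


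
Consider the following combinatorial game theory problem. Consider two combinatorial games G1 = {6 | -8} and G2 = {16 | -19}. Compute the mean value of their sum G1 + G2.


G1 = {6 | -8}, G2 = {16 | -19}
Each is a switch {a | b} with numbers a > b; its mean value is (a + b)/2, and mean value is additive over game sums: m(G1 + G2) = m(G1) + m(G2).
Mean of G1 = (6 + (-8))/2 = -2/2 = -1
Mean of G2 = (16 + (-19))/2 = -3/2 = -3/2
Mean of G1 + G2 = -1 + -3/2 = -5/2

-5/2


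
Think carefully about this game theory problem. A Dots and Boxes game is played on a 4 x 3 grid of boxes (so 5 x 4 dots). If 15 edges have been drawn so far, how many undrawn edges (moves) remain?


Grid: 4 x 3 boxes, i.e. 5 rows and 4 columns of dots.
Horizontal edges: (rows + 1) * cols = 5 * 3 = 15
Vertical edges: rows * (cols + 1) = 4 * 4 = 16
Total edges: 15 + 16 = 31
Edges drawn: 15
Remaining: 31 - 15 = 16

16


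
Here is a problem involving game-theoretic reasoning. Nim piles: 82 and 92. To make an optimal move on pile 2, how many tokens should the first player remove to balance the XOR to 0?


Piles: 82 and 92
Current XOR: 82 XOR 92 = 14 (non-zero, so this is an N-position).
To make the XOR zero, we need to find a move that balances the piles.
For pile 2 (size 92): target = 92 XOR 14 = 82
We reduce pile 2 from 92 to 82.
Tokens removed: 92 - 82 = 10
Verification: 82 XOR 82 = 0

10


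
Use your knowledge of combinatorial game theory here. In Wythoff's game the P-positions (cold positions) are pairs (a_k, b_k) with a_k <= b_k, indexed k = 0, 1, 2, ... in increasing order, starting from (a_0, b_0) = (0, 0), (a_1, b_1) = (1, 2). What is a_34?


By Wythoff's theorem, a_k = floor(k * phi) and b_k = floor(k * phi^2) = a_k + k, where phi = (1 + sqrt(5))/2 is the golden ratio.
phi = (1 + sqrt(5))/2 = 1.618034
k = 34
k * phi = 34 * 1.618034 = 55.013156
a_34 = floor(k * phi) = 55

55


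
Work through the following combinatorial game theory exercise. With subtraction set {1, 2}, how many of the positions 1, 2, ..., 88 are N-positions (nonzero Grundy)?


Subtraction set S = {1, 2}, so G(n) = n mod 3.
G(n) = 0 when n is a multiple of 3.
Multiples of 3 in [1, 88]: 29
N-positions (nonzero Grundy) = 88 - 29 = 59

59


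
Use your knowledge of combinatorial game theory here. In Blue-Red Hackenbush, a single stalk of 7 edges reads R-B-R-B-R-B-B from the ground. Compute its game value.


Edges (from ground): R-B-R-B-R-B-B
By Berlekamp's sign-expansion rule, a Blue-Red Hackenbush stalk has the value of the surreal number whose sign sequence is the edge sequence with B -> + and R -> -.
Sign sequence: -+-+-++
Trace the sign expansion in the surreal number tree, starting from 0:
Edge 1: R (sign -) -> bounds (-inf, 0), value = -1
Edge 2: B (sign +) -> bounds (-1, 0), value = -1/2
Edge 3: R (sign -) -> bounds (-1, -1/2), value = -3/4
Edge 4: B (sign +) -> bounds (-3/4, -1/2), value = -5/8
Edge 5: R (sign -) -> bounds (-3/4, -5/8), value = -11/16
Edge 6: B (sign +) -> bounds (-11/16, -5/8), value = -21/32
Edge 7: B (sign +) -> bounds (-21/32, -5/8), value = -41/64
Game value = -41/64

-41/64


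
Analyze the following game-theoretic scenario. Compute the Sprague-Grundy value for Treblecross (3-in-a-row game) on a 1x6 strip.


Treblecross: place X on empty cells; 3-in-a-row wins.
Playing within two cells of an existing X lets the opponent win at once, so sensible play treats the cells i-2..i+2 around each X as dead. The player left with no safe cell loses, so this is a normal-play take-away game on strips of safe cells.
Placing X at cell i (0-indexed) of a strip of k safe cells leaves independent strips of sizes max(0, i-2) and max(0, k-i-3). Hence G(k) = mex{ G(max(0,i-2)) XOR G(max(0,k-i-3)) : 0 <= i < k }, with G(0) = 0.
G(1): splits (0,0):0^0=0 -> mex({0}) = 1
G(2): splits (0,0):0^0=0 -> mex({0}) = 1
G(3): splits (0,0):0^0=0 -> mex({0}) = 1
G(4): splits (0,1):0^1=1 (0,0):0^0=0 -> mex({0, 1}) = 2
G(5): splits (0,2):0^1=1 (0,1):0^1=1 (0,0):0^0=0 -> mex({0, 1}) = 2
G(6) = mex({1}) = 0
Therefore G(6) = 0.

0


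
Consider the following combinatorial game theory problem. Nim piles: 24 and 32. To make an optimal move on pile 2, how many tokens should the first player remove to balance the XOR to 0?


Piles: 24 and 32
Current XOR: 24 XOR 32 = 56 (non-zero, so this is an N-position).
To make the XOR zero, we need to find a move that balances the piles.
For pile 2 (size 32): target = 32 XOR 56 = 24
We reduce pile 2 from 32 to 24.
Tokens removed: 32 - 24 = 8
Verification: 24 XOR 24 = 0

8


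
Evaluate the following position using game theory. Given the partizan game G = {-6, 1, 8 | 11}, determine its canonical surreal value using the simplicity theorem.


Left options: {-6, 1, 8}, max = 8
Right options: {11}, min = 11
All options are numbers and max(Left) < min(Right), so by the simplicity theorem the value is the simplest (earliest-born) number strictly between 8 and 11.
Integers 9 through 10 all lie strictly between 8 and 11.
Among integers, the simplest (lowest birthday = smallest |n|; 0 is born on day 0, +-n on day n) is 9.
No non-integer in the interval can be simpler: if x is a non-integer in the interval, then floor(x) or ceil(x) also lies in the interval (the interval contains an integer), and both are proper prefixes of x's sign expansion, i.e. born earlier. So the game value is 9.
Game value = 9

9


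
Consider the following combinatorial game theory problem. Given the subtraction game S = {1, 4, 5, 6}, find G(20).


The subtraction set is S = {1, 4, 5, 6}.
G(k) = mex{ G(k - s) : s in S, s <= k }. We compute iteratively: G(0) = 0.
G(1) = mex({0}) = 1
G(2) = mex({1}) = 0
G(3) = mex({0}) = 1
G(4) = mex({0, 1}) = 2
G(5) = mex({0, 1, 2}) = 3
G(6) = mex({0, 1, 3}) = 2
G(7) = mex({0, 1, 2}) = 3
G(8) = mex({0, 1, 2, 3}) = 4
G(9) = mex({1, 2, 3, 4}) = 0
G(10) = mex({0, 2, 3}) = 1
G(11) = mex({1, 2, 3}) = 0
G(12) = mex({0, 2, 3, 4}) = 1
G(13) = mex({0, 1, 3, 4}) = 2
G(14) = mex({0, 1, 2, 4}) = 3
Observe that G(9)..G(14) = 0, 1, 0, 1, 2, 3 repeats G(0)..G(5) = 0, 1, 0, 1, 2, 3.
For k >= max(S) = 6, G(k) is determined by the previous 6 values G(k-6)..G(k-1); a window of 6 consecutive values has recurred shifted by 9, so by induction G(k + 9) = G(k) for all k >= 0: the sequence is periodic from the start with period 9.
One period: G(0..8) = 0, 1, 0, 1, 2, 3, 2, 3, 4.
20 mod 9 = 2, so G(20) = G(2) = 0.

0


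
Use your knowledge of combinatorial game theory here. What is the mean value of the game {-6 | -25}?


Game = {-6 | -25}, a switch {a | b} with numbers a > b.
Its thermograph has left wall a - t and right wall b + t, which meet at t = (a - b)/2, where both equal (a + b)/2. So the mast (mean value) is at (a + b)/2.
Mean = (-6 + (-25))/2 = -31/2 = -31/2

-31/2


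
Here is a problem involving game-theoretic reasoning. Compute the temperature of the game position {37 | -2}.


The game is {37 | -2}, a switch {a | b} with numbers a > b.
Cooling {a | b} by t gives {a - t | b + t}, which stops being hot when a - t = b + t, i.e. at t = (a - b)/2. So the temperature of a switch is (a - b)/2.
Temperature = (Left option - Right option) / 2
= (37 - (-2)) / 2
= 39 / 2
= 39/2

39/2


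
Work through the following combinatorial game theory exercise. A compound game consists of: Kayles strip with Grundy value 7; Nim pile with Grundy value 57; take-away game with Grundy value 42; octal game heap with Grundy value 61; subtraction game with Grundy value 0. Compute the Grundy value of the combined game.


By the Sprague-Grundy theorem, the Grundy value of a sum of games is the XOR of individual Grundy values.
Kayles strip: Grundy value = 7. Running XOR: 0 XOR 7 = 7
Nim pile: Grundy value = 57. Running XOR: 7 XOR 57 = 62
take-away game: Grundy value = 42. Running XOR: 62 XOR 42 = 20
octal game heap: Grundy value = 61. Running XOR: 20 XOR 61 = 41
subtraction game: Grundy value = 0. Running XOR: 41 XOR 0 = 41
The combined Grundy value is 41.

41


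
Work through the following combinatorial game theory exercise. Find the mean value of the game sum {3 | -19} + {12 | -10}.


G1 = {3 | -19}, G2 = {12 | -10}
Each is a switch {a | b} with numbers a > b; its mean value is (a + b)/2, and mean value is additive over game sums: m(G1 + G2) = m(G1) + m(G2).
Mean of G1 = (3 + (-19))/2 = -16/2 = -8
Mean of G2 = (12 + (-10))/2 = 2/2 = 1
Mean of G1 + G2 = -8 + 1 = -7

-7


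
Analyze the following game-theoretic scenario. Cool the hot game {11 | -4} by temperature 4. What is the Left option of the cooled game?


Original game: {11 | -4} (a switch {a | b} with a > b).
Cooling by t (for t below the temperature (a - b)/2 = 15/2) taxes each move by t: {a | b} cooled by t is {a - t | b + t}.
Cooling amount: t = 4
Cooled Left option: 11 - 4 = 7
Cooled Right option: -4 + 4 = 0
Cooled game: {7 | 0}
Left option = 7

7


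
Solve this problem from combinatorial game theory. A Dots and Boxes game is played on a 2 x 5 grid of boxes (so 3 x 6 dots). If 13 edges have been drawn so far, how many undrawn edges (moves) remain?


Grid: 2 x 5 boxes, i.e. 3 rows and 6 columns of dots.
Horizontal edges: (rows + 1) * cols = 3 * 5 = 15
Vertical edges: rows * (cols + 1) = 2 * 6 = 12
Total edges: 15 + 12 = 27
Edges drawn: 13
Remaining: 27 - 13 = 14

14


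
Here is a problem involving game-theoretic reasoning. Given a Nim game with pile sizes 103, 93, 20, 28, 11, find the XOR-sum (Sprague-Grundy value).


We need the XOR (exclusive or) of all pile sizes.
After XOR-ing pile 1 (size 103): 0 XOR 103 = 103
After XOR-ing pile 2 (size 93): 103 XOR 93 = 58
After XOR-ing pile 3 (size 20): 58 XOR 20 = 46
After XOR-ing pile 4 (size 28): 46 XOR 28 = 50
After XOR-ing pile 5 (size 11): 50 XOR 11 = 57
The Nim-value of this position is 57.

57


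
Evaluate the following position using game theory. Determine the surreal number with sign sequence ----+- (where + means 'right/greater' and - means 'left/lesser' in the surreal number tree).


Sign expansion: ----+-
Rule: track bounds (lo, hi), initially (-inf, +inf). On '+', the current value becomes lo and we move to the simplest number in (value, hi): value + 1 if hi = +inf, otherwise the midpoint (value + hi)/2. On '-', the current value becomes hi and we move to value - 1 if lo = -inf, otherwise the midpoint (lo + value)/2.
Start at 0.
Step 1: sign = -, move left. Bounds: (-inf, 0). Value = -1
Step 2: sign = -, move left. Bounds: (-inf, -1). Value = -2
Step 3: sign = -, move left. Bounds: (-inf, -2). Value = -3
Step 4: sign = -, move left. Bounds: (-inf, -3). Value = -4
Step 5: sign = +, move right. Bounds: (-4, -3). Value = -7/2
Step 6: sign = -, move left. Bounds: (-4, -7/2). Value = -15/4
The surreal number with sign expansion ----+- is -15/4.

-15/4


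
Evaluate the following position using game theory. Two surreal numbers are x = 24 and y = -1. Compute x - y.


x = 24, y = -1
x - y = 24 - -1 = 25

25
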